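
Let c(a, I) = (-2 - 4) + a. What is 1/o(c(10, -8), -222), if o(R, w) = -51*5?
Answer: -1/255 ≈ -0.0039216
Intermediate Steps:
c(a, I) = -6 + a
o(R, w) = -255
1/o(c(10, -8), -222) = 1/(-255) = -1/255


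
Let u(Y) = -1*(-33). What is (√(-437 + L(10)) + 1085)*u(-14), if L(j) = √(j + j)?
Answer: 35805 + 33*√(-437 + 2*√5) ≈ 35805.0 + 686.31*I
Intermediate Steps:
u(Y) = 33
L(j) = √2*√j (L(j) = √(2*j) = √2*√j)
(√(-437 + L(10)) + 1085)*u(-14) = (√(-437 + √2*√10) + 1085)*33 = (√(-437 + 2*√5) + 1085)*33 = (1085 + √(-437 + 2*√5))*33 = 35805 + 33*√(-437 + 2*√5)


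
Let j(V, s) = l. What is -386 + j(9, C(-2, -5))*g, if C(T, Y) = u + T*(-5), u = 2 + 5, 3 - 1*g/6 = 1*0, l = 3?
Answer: -332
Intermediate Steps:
g = 18 (g = 18 - 6*0 = 18 + 0 = 18)
u = 7
C(T, Y) = 7 - 5*T (C(T, Y) = 7 + T*(-5) = 7 - 5*T)
j(V, s) = 3
-386 + j(9, C(-2, -5))*g = -386 + 3*18 = -386 + 54 = -332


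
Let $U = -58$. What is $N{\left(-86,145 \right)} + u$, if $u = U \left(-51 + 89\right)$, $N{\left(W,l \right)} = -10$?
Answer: $-2214$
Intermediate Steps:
$u = -2204$ ($u = - 58 \left(-51 + 89\right) = \left(-58\right) 38 = -2204$)
$N{\left(-86,145 \right)} + u = -10 - 2204 = -2214$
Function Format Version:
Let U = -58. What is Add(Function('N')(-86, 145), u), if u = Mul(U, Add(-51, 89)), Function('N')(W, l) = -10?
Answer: -2214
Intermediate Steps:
u = -2204 (u = Mul(-58, Add(-51, 89)) = Mul(-58, 38) = -2204)
Add(Function('N')(-86, 145), u) = Add(-10, -2204) = -2214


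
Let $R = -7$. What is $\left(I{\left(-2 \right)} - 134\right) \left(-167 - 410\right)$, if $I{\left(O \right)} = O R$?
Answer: $69240$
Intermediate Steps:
$I{\left(O \right)} = - 7 O$ ($I{\left(O \right)} = O \left(-7\right) = - 7 O$)
$\left(I{\left(-2 \right)} - 134\right) \left(-167 - 410\right) = \left(\left(-7\right) \left(-2\right) - 134\right) \left(-167 - 410\right) = \left(14 - 134\right) \left(-577\right) = \left(-120\right) \left(-577\right) = 69240$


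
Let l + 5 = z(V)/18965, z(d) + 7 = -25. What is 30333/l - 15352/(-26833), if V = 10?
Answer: -5144879585907/848432627 ≈ -6064.0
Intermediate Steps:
z(d) = -32 (z(d) = -7 - 25 = -32)
l = -94857/18965 (l = -5 - 32/18965 = -94857/18965 ≈ -5.0017)
30333/l - 15352/(-26833) = 30333/(-94857/18965) - 15352/(-26833) = 30333*(-18965/94857) - 15352*(-1/26833) = -191755115/31619 + 15352/26833 = -5144879585907/848432627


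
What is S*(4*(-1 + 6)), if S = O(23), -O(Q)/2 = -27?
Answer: 1080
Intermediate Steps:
O(Q) = 54 (O(Q) = -2*(-27) = 54)
S = 54
S*(4*(-1 + 6)) = 54*(4*(-1 + 6)) = 54*(4*5) = 54*20 = 1080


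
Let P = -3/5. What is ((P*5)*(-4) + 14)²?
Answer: 676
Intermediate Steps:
P = -⅗ (P = -3*⅕ = -⅗ ≈ -0.60000)
((P*5)*(-4) + 14)² = (-⅗*5*(-4) + 14)² = (-3*(-4) + 14)² = (12 + 14)² = 26² = 676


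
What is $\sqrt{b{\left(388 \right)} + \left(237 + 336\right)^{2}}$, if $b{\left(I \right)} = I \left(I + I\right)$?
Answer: $\sqrt{629417} \approx 793.36$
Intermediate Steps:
$b{\left(I \right)} = 2 I^{2}$ ($b{\left(I \right)} = I 2 I = 2 I^{2}$)
$\sqrt{b{\left(388 \right)} + \left(237 + 336\right)^{2}} = \sqrt{2 \cdot 388^{2} + \left(237 + 336\right)^{2}} = \sqrt{2 \cdot 150544 + 573^{2}} = \sqrt{301088 + 328329} = \sqrt{629417}$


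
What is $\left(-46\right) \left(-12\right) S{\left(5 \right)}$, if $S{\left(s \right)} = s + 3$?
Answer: $4416$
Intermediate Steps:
$S{\left(s \right)} = 3 + s$
$\left(-46\right) \left(-12\right) S{\left(5 \right)} = \left(-46\right) \left(-12\right) \left(3 + 5\right) = 552 \cdot 8 = 4416$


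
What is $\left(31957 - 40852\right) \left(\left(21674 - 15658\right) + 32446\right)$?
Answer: $-342119490$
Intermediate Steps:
$\left(31957 - 40852\right) \left(\left(21674 - 15658\right) + 32446\right) = - 8895 \left(6016 + 32446\right) = \left(-8895\right) 38462 = -342119490$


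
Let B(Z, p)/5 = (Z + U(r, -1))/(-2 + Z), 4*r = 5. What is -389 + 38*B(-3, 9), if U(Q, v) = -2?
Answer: -199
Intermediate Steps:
r = 5/4 (r = (1/4)*5 = 5/4 ≈ 1.2500)
B(Z, p) = 5 (B(Z, p) = 5*((Z - 2)/(-2 + Z)) = 5*((-2 + Z)/(-2 + Z)) = 5*1 = 5)
-389 + 38*B(-3, 9) = -389 + 38*5 = -389 + 190 = -199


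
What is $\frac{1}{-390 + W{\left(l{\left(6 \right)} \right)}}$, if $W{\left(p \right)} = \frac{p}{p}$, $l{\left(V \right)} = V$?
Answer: $- \frac{1}{389} \approx -0.0025707$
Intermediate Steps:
$W{\left(p \right)} = 1$
$\frac{1}{-390 + W{\left(l{\left(6 \right)} \right)}} = \frac{1}{-390 + 1} = \frac{1}{-389} = - \frac{1}{389}$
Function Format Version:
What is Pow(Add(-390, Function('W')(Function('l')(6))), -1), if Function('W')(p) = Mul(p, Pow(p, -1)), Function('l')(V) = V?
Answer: Rational(-1, 389) ≈ -0.0025707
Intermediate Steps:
Function('W')(p) = 1
Pow(Add(-390, Function('W')(Function('l')(6))), -1) = Pow(Add(-390, 1), -1) = Pow(-389, -1) = Rational(-1, 389)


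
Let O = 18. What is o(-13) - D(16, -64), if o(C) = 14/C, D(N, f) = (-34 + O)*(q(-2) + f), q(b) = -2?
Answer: -13742/13 ≈ -1057.1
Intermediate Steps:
D(N, f) = 32 - 16*f (D(N, f) = (-34 + 18)*(-2 + f) = -16*(-2 + f) = 32 - 16*f)
o(-13) - D(16, -64) = 14/(-13) - (32 - 16*(-64)) = 14*(-1/13) - (32 + 1024) = -14/13 - 1*1056 = -14/13 - 1056 = -13742/13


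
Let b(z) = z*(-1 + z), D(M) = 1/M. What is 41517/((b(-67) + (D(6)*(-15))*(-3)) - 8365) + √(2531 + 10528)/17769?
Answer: -83034/7603 + √1451/5923 ≈ -10.915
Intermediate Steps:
41517/((b(-67) + (D(6)*(-15))*(-3)) - 8365) + √(2531 + 10528)/17769 = 41517/((-67*(-1 - 67) + (-15/6)*(-3)) - 8365) + √(2531 + 10528)/17769 = 41517/((-67*(-68) + ((⅙)*(-15))*(-3)) - 8365) + √13059*(1/17769) = 41517/((4556 - 5/2*(-3)) - 8365) + (3*√1451)*(1/17769) = 41517/((4556 + 15/2) - 8365) + √1451/5923 = 41517/(9127/2 - 8365) + √1451/5923 = 41517/(-7603/2) + √1451/5923 = 41517*(-2/7603) + √1451/5923 = -83034/7603 + √1451/5923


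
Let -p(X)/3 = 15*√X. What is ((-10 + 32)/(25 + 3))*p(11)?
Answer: -495*√11/14 ≈ -117.27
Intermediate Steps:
p(X) = -45*√X
((-10 + 32)/(25 + 3))*p(11) = ((-10 + 32)/(25 + 3))*(-45*√11) = (22/28)*(-45*√11) = (22*(1/28))*(-45*√11) = 11*(-45*√11)/14 = -495*√11/14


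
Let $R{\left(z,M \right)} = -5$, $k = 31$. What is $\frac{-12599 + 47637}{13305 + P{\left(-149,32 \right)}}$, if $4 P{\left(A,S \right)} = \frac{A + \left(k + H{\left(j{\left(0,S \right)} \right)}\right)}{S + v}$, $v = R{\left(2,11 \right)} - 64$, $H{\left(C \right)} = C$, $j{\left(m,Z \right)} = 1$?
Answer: $\frac{5185624}{1969257} \approx 2.6333$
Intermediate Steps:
$v = -69$ ($v = -5 - 64 = -69$)
$P{\left(A,S \right)} = \frac{32 + A}{4 \left(-69 + S\right)}$ ($P{\left(A,S \right)} = \frac{\left(A + \left(31 + 1\right)\right) \frac{1}{S - 69}}{4} = \frac{\left(A + 32\right) \frac{1}{-69 + S}}{4} = \frac{\left(32 + A\right) \frac{1}{-69 + S}}{4} = \frac{\frac{1}{-69 + S} \left(32 + A\right)}{4} = \frac{32 + A}{4 \left(-69 + S\right)}$)
$\frac{-12599 + 47637}{13305 + P{\left(-149,32 \right)}} = \frac{-12599 + 47637}{13305 + \frac{32 - 149}{4 \left(-69 + 32\right)}} = \frac{35038}{13305 + \frac{1}{4} \frac{1}{-37} \left(-117\right)} = \frac{35038}{13305 + \frac{1}{4} \left(- \frac{1}{37}\right) \left(-117\right)} = \frac{35038}{13305 + \frac{117}{148}} = \frac{35038}{\frac{1969257}{148}} = 35038 \cdot \frac{148}{1969257} = \frac{5185624}{1969257}$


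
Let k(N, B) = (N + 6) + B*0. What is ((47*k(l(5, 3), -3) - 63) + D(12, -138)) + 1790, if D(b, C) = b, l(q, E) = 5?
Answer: 2256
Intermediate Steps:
k(N, B) = 6 + N (k(N, B) = (6 + N) + 0 = 6 + N)
((47*k(l(5, 3), -3) - 63) + D(12, -138)) + 1790 = ((47*(6 + 5) - 63) + 12) + 1790 = ((47*11 - 63) + 12) + 1790 = ((517 - 63) + 12) + 1790 = (454 + 12) + 1790 = 466 + 1790 = 2256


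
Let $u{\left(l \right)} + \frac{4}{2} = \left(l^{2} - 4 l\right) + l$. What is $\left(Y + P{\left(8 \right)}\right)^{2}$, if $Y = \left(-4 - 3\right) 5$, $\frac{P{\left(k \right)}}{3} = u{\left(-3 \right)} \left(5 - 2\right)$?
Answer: $11881$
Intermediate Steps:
$u{\left(l \right)} = -2 + l^{2} - 3 l$ ($u{\left(l \right)} = -2 + \left(\left(l^{2} - 4 l\right) + l\right) = -2 + \left(l^{2} - 3 l\right) = -2 + l^{2} - 3 l$)
$P{\left(k \right)} = 144$ ($P{\left(k \right)} = 3 \left(-2 + \left(-3\right)^{2} - -9\right) \left(5 - 2\right) = 3 \left(-2 + 9 + 9\right) 3 = 3 \cdot 16 \cdot 3 = 3 \cdot 48 = 144$)
$Y = -35$ ($Y = \left(-7\right) 5 = -35$)
$\left(Y + P{\left(8 \right)}\right)^{2} = \left(-35 + 144\right)^{2} = 109^{2} = 11881$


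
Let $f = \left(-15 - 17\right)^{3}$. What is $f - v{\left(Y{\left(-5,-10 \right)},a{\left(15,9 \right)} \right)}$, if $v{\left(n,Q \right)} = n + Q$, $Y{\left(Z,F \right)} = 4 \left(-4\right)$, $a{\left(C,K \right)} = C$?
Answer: $-32767$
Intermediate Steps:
$Y{\left(Z,F \right)} = -16$
$v{\left(n,Q \right)} = Q + n$
$f = -32768$ ($f = \left(-15 - 17\right)^{3} = \left(-32\right)^{3} = -32768$)
$f - v{\left(Y{\left(-5,-10 \right)},a{\left(15,9 \right)} \right)} = -32768 - \left(15 - 16\right) = -32768 - -1 = -32768 + 1 = -32767$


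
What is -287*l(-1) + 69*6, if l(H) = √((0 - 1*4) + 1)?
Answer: 414 - 287*I*√3 ≈ 414.0 - 497.1*I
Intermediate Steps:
l(H) = I*√3 (l(H) = √((0 - 4) + 1) = √(-4 + 1) = √(-3) = I*√3)
-287*l(-1) + 69*6 = -287*I*√3 + 69*6 = -287*I*√3 + 414 = 414 - 287*I*√3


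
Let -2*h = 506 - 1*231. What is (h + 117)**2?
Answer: 1681/4 ≈ 420.25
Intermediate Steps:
h = -275/2 (h = -(506 - 1*231)/2 = -(506 - 231)/2 = -1/2*275 = -275/2 ≈ -137.50)
(h + 117)**2 = (-275/2 + 117)**2 = (-41/2)**2 = 1681/4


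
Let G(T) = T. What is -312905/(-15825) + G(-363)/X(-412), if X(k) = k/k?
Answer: -1086314/3165 ≈ -343.23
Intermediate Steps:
X(k) = 1
-312905/(-15825) + G(-363)/X(-412) = -312905/(-15825) - 363/1 = -312905*(-1/15825) - 363*1 = 62581/3165 - 363 = -1086314/3165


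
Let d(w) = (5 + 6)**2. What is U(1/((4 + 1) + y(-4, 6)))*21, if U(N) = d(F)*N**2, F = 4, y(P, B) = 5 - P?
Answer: 363/28 ≈ 12.964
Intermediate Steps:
d(w) = 121 (d(w) = 11**2 = 121)
U(N) = 121*N**2
U(1/((4 + 1) + y(-4, 6)))*21 = (121*(1/((4 + 1) + (5 - 1*(-4))))**2)*21 = (121*(1/(5 + (5 + 4)))**2)*21 = (121*(1/(5 + 9))**2)*21 = (121*(1/14)**2)*21 = (121*(1/196))*21 = (121/196)*21 = 363/28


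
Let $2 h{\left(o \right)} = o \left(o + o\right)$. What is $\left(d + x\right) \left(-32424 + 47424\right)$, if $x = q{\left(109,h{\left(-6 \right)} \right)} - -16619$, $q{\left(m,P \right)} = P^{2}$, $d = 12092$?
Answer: $450105000$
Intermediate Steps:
$h{\left(o \right)} = o^{2}$ ($h{\left(o \right)} = \frac{o \left(o + o\right)}{2} = \frac{o 2 o}{2} = \frac{2 o^{2}}{2} = o^{2}$)
$x = 17915$ ($x = \left(\left(-6\right)^{2}\right)^{2} - -16619 = 36^{2} + 16619 = 1296 + 16619 = 17915$)
$\left(d + x\right) \left(-32424 + 47424\right) = \left(12092 + 17915\right) \left(-32424 + 47424\right) = 30007 \cdot 15000 = 450105000$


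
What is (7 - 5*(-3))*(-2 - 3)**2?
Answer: 550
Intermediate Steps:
(7 - 5*(-3))*(-2 - 3)**2 = (7 + 15)*(-5)**2 = 22*25 = 550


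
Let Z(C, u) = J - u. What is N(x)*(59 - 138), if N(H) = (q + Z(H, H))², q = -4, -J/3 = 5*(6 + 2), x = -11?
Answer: -1008751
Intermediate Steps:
J = -120 (J = -15*(6 + 2) = -15*8 = -3*40 = -120)
Z(C, u) = -120 - u
N(H) = (-124 - H)² (N(H) = (-4 + (-120 - H))² = (-124 - H)²)
N(x)*(59 - 138) = (124 - 11)²*(59 - 138) = 113²*(-79) = 12769*(-79) = -1008751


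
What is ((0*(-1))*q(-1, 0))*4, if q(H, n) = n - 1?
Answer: 0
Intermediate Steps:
q(H, n) = -1 + n
((0*(-1))*q(-1, 0))*4 = ((0*(-1))*(-1 + 0))*4 = (0*(-1))*4 = 0*4 = 0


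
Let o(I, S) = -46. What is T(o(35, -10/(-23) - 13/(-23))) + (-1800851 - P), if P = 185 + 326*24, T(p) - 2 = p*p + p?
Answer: -1806788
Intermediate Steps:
T(p) = 2 + p + p**2 (T(p) = 2 + (p*p + p) = 2 + (p**2 + p) = 2 + (p + p**2) = 2 + p + p**2)
P = 8009 (P = 185 + 7824 = 8009)
T(o(35, -10/(-23) - 13/(-23))) + (-1800851 - P) = (2 - 46 + (-46)**2) + (-1800851 - 1*8009) = (2 - 46 + 2116) + (-1800851 - 8009) = 2072 - 1808860 = -1806788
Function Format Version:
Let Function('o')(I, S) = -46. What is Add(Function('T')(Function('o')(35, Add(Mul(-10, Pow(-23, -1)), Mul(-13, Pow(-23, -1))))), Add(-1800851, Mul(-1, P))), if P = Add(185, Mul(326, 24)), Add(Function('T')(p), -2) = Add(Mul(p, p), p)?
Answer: -1806788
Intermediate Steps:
Function('T')(p) = Add(2, p, Pow(p, 2)) (Function('T')(p) = Add(2, Add(Mul(p, p), p)) = Add(2, Add(Pow(p, 2), p)) = Add(2, Add(p, Pow(p, 2))) = Add(2, p, Pow(p, 2)))
P = 8009 (P = Add(185, 7824) = 8009)
Add(Function('T')(Function('o')(35, Add(Mul(-10, Pow(-23, -1)), Mul(-13, Pow(-23, -1))))), Add(-1800851, Mul(-1, P))) = Add(Add(2, -46, Pow(-46, 2)), Add(-1800851, Mul(-1, 8009))) = Add(Add(2, -46, 2116), Add(-1800851, -8009)) = Add(2072, -1808860) = -1806788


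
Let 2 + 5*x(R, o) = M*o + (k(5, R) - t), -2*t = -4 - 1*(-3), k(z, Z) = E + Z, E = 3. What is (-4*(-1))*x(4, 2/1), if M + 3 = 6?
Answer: 42/5 ≈ 8.4000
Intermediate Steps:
M = 3 (M = -3 + 6 = 3)
k(z, Z) = 3 + Z
t = 1/2 (t = -(-4 - 1*(-3))/2 = -(-4 + 3)/2 = -1/2*(-1) = 1/2 ≈ 0.50000)
x(R, o) = 1/10 + R/5 + 3*o/5 (x(R, o) = -2/5 + (3*o + ((3 + R) - 1*1/2))/5 = -2/5 + (3*o + ((3 + R) - 1/2))/5 = -2/5 + (3*o + (5/2 + R))/5 = -2/5 + (5/2 + R + 3*o)/5 = -2/5 + (1/2 + R/5 + 3*o/5) = 1/10 + R/5 + 3*o/5)
(-4*(-1))*x(4, 2/1) = (-4*(-1))*(1/10 + (1/5)*4 + 3*(2/1)/5) = 4*(1/10 + 4/5 + 3*(2*1)/5) = 4*(1/10 + 4/5 + (3/5)*2) = 4*(1/10 + 4/5 + 6/5) = 4*(21/10) = 42/5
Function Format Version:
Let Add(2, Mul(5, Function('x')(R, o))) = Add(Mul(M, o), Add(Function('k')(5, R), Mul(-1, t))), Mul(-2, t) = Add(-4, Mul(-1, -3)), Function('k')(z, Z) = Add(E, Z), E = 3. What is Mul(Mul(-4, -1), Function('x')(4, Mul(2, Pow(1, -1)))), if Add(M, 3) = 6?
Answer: Rational(42, 5) ≈ 8.4000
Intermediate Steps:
M = 3 (M = Add(-3, 6) = 3)
Function('k')(z, Z) = Add(3, Z)
t = Rational(1, 2) (t = Mul(Rational(-1, 2), Add(-4, Mul(-1, -3))) = Mul(Rational(-1, 2), Add(-4, 3)) = Mul(Rational(-1, 2), -1) = Rational(1, 2) ≈ 0.50000)
Function('x')(R, o) = Add(Rational(1, 10), Mul(Rational(1, 5), R), Mul(Rational(3, 5), o)) (Function('x')(R, o) = Add(Rational(-2, 5), Mul(Rational(1, 5), Add(Mul(3, o), Add(Add(3, R), Mul(-1, Rational(1, 2)))))) = Add(Rational(-2, 5), Mul(Rational(1, 5), Add(Mul(3, o), Add(Add(3, R), Rational(-1, 2))))) = Add(Rational(-2, 5), Mul(Rational(1, 5), Add(Mul(3, o), Add(Rational(5, 2), R)))) = Add(Rational(-2, 5), Mul(Rational(1, 5), Add(Rational(5, 2), R, Mul(3, o)))) = Add(Rational(-2, 5), Add(Rational(1, 2), Mul(Rational(1, 5), R), Mul(Rational(3, 5), o))) = Add(Rational(1, 10), Mul(Rational(1, 5), R), Mul(Rational(3, 5), o)))
Mul(Mul(-4, -1), Function('x')(4, Mul(2, Pow(1, -1)))) = Mul(Mul(-4, -1), Add(Rational(1, 10), Mul(Rational(1, 5), 4), Mul(Rational(3, 5), Mul(2, Pow(1, -1))))) = Mul(4, Add(Rational(1, 10), Rational(4, 5), Mul(Rational(3, 5), Mul(2, 1)))) = Mul(4, Add(Rational(1, 10), Rational(4, 5), Mul(Rational(3, 5), 2))) = Mul(4, Add(Rational(1, 10), Rational(4, 5), Rational(6, 5))) = Mul(4, Rational(21, 10)) = Rational(42, 5)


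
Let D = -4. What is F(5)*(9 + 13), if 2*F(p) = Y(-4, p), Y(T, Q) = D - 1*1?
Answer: -55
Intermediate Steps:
Y(T, Q) = -5 (Y(T, Q) = -4 - 1*1 = -4 - 1 = -5)
F(p) = -5/2 (F(p) = (1/2)*(-5) = -5/2)
F(5)*(9 + 13) = -5*(9 + 13)/2 = -5/2*22 = -55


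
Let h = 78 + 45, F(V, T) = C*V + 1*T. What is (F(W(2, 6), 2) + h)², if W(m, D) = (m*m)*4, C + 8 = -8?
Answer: 17161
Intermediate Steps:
C = -16 (C = -8 - 8 = -16)
W(m, D) = 4*m² (W(m, D) = m²*4 = 4*m²)
F(V, T) = T - 16*V (F(V, T) = -16*V + 1*T = -16*V + T = T - 16*V)
h = 123
(F(W(2, 6), 2) + h)² = ((2 - 64*2²) + 123)² = ((2 - 64*4) + 123)² = ((2 - 16*16) + 123)² = ((2 - 256) + 123)² = (-254 + 123)² = (-131)² = 17161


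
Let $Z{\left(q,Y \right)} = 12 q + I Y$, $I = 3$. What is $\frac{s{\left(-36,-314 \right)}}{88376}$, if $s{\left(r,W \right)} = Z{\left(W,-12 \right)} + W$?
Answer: $- \frac{2059}{44188} \approx -0.046596$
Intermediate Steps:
$Z{\left(q,Y \right)} = 3 Y + 12 q$ ($Z{\left(q,Y \right)} = 12 q + 3 Y = 3 Y + 12 q$)
$s{\left(r,W \right)} = -36 + 13 W$ ($s{\left(r,W \right)} = \left(3 \left(-12\right) + 12 W\right) + W = \left(-36 + 12 W\right) + W = -36 + 13 W$)
$\frac{s{\left(-36,-314 \right)}}{88376} = \frac{-36 + 13 \left(-314\right)}{88376} = \left(-36 - 4082\right) \frac{1}{88376} = \left(-4118\right) \frac{1}{88376} = - \frac{2059}{44188}$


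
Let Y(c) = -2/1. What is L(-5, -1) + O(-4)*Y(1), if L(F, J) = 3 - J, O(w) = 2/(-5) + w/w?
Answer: 14/5 ≈ 2.8000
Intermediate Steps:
O(w) = ⅗ (O(w) = 2*(-⅕) + 1 = -⅖ + 1 = ⅗)
Y(c) = -2 (Y(c) = -2*1 = -2)
L(-5, -1) + O(-4)*Y(1) = (3 - 1*(-1)) + (⅗)*(-2) = (3 + 1) - 6/5 = 4 - 6/5 = 14/5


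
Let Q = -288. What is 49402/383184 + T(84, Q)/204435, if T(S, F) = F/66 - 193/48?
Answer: 4113301327/31914756720 ≈ 0.12888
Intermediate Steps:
T(S, F) = -193/48 + F/66 (T(S, F) = F*(1/66) - 193*1/48 = F/66 - 193/48 = -193/48 + F/66)
49402/383184 + T(84, Q)/204435 = 49402/383184 + (-193/48 + (1/66)*(-288))/204435 = 49402*(1/383184) + (-193/48 - 48/11)*(1/204435) = 24701/191592 - 4427/528*1/204435 = 24701/191592 - 4427/107941680 = 4113301327/31914756720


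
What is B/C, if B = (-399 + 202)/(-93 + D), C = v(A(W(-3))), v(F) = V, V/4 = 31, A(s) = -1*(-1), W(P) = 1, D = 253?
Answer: -197/19840 ≈ -0.0099294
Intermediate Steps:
A(s) = 1
V = 124 (V = 4*31 = 124)
v(F) = 124
C = 124
B = -197/160 (B = (-399 + 202)/(-93 + 253) = -197/160 ≈ -1.2313)
B/C = -197/160/124 = -197/160*1/124 = -197/19840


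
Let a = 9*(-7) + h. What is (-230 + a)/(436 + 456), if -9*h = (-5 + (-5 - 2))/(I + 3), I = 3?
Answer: -2635/8028 ≈ -0.32823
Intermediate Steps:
h = 2/9 (h = -(-5 + (-5 - 2))/(9*(3 + 3)) = -(-5 - 7)/(9*6) = -(-4)/(3*6) = -⅑*(-2) = 2/9 ≈ 0.22222)
a = -565/9 (a = 9*(-7) + 2/9 = -63 + 2/9 = -565/9 ≈ -62.778)
(-230 + a)/(436 + 456) = (-230 - 565/9)/(436 + 456) = -2635/9/892 = -2635/9*1/892 = -2635/8028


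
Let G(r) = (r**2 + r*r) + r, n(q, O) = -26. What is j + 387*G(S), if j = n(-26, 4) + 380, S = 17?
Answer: 230619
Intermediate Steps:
j = 354 (j = -26 + 380 = 354)
G(r) = r + 2*r**2 (G(r) = (r**2 + r**2) + r = 2*r**2 + r = r + 2*r**2)
j + 387*G(S) = 354 + 387*(17*(1 + 2*17)) = 354 + 387*(17*(1 + 34)) = 354 + 387*(17*35) = 354 + 387*595 = 354 + 230265 = 230619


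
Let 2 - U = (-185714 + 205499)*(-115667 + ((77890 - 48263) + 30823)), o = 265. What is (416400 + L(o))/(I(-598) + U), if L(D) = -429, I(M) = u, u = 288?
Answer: 415971/1092468635 ≈ 0.00038076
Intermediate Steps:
I(M) = 288
U = 1092468347 (U = 2 - (-185714 + 205499)*(-115667 + ((77890 - 48263) + 30823)) = 2 - 19785*(-115667 + (29627 + 30823)) = 2 - 19785*(-115667 + 60450) = 2 - 19785*(-55217) = 2 - 1*(-1092468345) = 2 + 1092468345 = 1092468347)
(416400 + L(o))/(I(-598) + U) = (416400 - 429)/(288 + 1092468347) = 415971/1092468635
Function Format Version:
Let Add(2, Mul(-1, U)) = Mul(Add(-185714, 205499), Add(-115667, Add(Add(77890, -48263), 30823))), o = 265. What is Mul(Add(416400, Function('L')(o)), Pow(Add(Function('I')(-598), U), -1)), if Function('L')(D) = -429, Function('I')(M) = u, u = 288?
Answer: Rational(415971, 1092468635) ≈ 0.00038076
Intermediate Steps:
Function('I')(M) = 288
U = 1092468347 (U = Add(2, Mul(-1, Mul(Add(-185714, 205499), Add(-115667, Add(Add(77890, -48263), 30823))))) = Add(2, Mul(-1, Mul(19785, Add(-115667, Add(29627, 30823))))) = Add(2, Mul(-1, Mul(19785, Add(-115667, 60450)))) = Add(2, Mul(-1, Mul(19785, -55217))) = Add(2, Mul(-1, -1092468345)) = Add(2, 1092468345) = 1092468347)
Mul(Add(416400, Function('L')(o)), Pow(Add(Function('I')(-598), U), -1)) = Mul(Add(416400, -429), Pow(Add(288, 1092468347), -1)) = Mul(415971, Pow(1092468635, -1)) = Mul(415971, Rational(1, 1092468635)) = Rational(415971, 1092468635)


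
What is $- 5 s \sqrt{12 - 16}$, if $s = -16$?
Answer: $160 i \approx 160.0 i$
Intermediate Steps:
$- 5 s \sqrt{12 - 16} = \left(-5\right) \left(-16\right) \sqrt{12 - 16} = 80 \sqrt{-4} = 80 \cdot 2 i = 160 i$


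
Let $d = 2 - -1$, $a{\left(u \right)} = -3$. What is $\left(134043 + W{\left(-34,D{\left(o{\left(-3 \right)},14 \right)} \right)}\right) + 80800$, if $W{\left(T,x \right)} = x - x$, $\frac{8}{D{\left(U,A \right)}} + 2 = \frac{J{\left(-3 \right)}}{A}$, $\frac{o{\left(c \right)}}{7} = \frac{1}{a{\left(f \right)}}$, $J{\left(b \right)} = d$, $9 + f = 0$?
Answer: $214843$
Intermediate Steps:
$f = -9$ ($f = -9 + 0 = -9$)
$d = 3$ ($d = 2 + 1 = 3$)
$J{\left(b \right)} = 3$
$o{\left(c \right)} = - \frac{7}{3}$ ($o{\left(c \right)} = \frac{7}{-3} = 7 \left(- \frac{1}{3}\right) = - \frac{7}{3}$)
$D{\left(U,A \right)} = \frac{8}{-2 + \frac{3}{A}}$
$W{\left(T,x \right)} = 0$
$\left(134043 + W{\left(-34,D{\left(o{\left(-3 \right)},14 \right)} \right)}\right) + 80800 = \left(134043 + 0\right) + 80800 = 134043 + 80800 = 214843$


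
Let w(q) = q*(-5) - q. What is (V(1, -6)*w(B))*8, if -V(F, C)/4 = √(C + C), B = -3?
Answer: -1152*I*√3 ≈ -1995.3*I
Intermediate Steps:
V(F, C) = -4*√2*√C (V(F, C) = -4*√(C + C) = -4*√2*√C)
w(q) = -6*q (w(q) = -5*q - q = -6*q)
(V(1, -6)*w(B))*8 = ((-4*√2*√(-6))*(-6*(-3)))*8 = (-4*√2*I*√6*18)*8 = (-8*I*√3*18)*8 = -144*I*√3*8 = -1152*I*√3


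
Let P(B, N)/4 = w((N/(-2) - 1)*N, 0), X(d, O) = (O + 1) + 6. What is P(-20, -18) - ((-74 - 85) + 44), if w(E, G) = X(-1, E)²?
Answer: 75191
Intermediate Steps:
X(d, O) = 7 + O (X(d, O) = (1 + O) + 6 = 7 + O)
w(E, G) = (7 + E)²
P(B, N) = 4*(7 + N*(-1 - N/2))² (P(B, N) = 4*(7 + (N/(-2) - 1)*N)² = 4*(7 + (N*(-½) - 1)*N)² = 4*(7 + (-N/2 - 1)*N)² = 4*(7 + (-1 - N/2)*N)² = 4*(7 + N*(-1 - N/2))²)
P(-20, -18) - ((-74 - 85) + 44) = (-14 - 18*(2 - 18))² - ((-74 - 85) + 44) = (-14 - 18*(-16))² - (-159 + 44) = (-14 + 288)² - 1*(-115) = 274² + 115 = 75076 + 115 = 75191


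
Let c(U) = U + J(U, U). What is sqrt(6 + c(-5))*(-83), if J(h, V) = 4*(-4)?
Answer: -83*I*sqrt(15) ≈ -321.46*I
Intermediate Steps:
J(h, V) = -16
c(U) = -16 + U (c(U) = U - 16 = -16 + U)
sqrt(6 + c(-5))*(-83) = sqrt(6 + (-16 - 5))*(-83) = sqrt(6 - 21)*(-83) = sqrt(-15)*(-83) = (I*sqrt(15))*(-83) = -83*I*sqrt(15)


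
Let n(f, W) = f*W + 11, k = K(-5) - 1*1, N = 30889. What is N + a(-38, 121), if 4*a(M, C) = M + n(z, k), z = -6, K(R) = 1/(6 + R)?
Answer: 123529/4 ≈ 30882.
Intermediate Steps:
k = 0 (k = 1/(6 - 5) - 1*1 = 1/1 - 1 = 1 - 1 = 0)
n(f, W) = 11 + W*f (n(f, W) = W*f + 11 = 11 + W*f)
a(M, C) = 11/4 + M/4 (a(M, C) = (M + (11 + 0*(-6)))/4 = (M + (11 + 0))/4 = (M + 11)/4 = (11 + M)/4 = 11/4 + M/4)
N + a(-38, 121) = 30889 + (11/4 + (¼)*(-38)) = 30889 + (11/4 - 19/2) = 30889 - 27/4 = 123529/4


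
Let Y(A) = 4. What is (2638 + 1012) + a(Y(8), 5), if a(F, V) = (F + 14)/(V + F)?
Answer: 3652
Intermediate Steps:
a(F, V) = (14 + F)/(F + V)
(2638 + 1012) + a(Y(8), 5) = (2638 + 1012) + (14 + 4)/(4 + 5) = 3650 + 18/9 = 3650 + (⅑)*18 = 3650 + 2 = 3652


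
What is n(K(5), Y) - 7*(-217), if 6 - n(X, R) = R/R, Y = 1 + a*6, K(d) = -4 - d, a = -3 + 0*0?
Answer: 1524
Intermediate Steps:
a = -3 (a = -3 + 0 = -3)
Y = -17 (Y = 1 - 3*6 = 1 - 18 = -17)
n(X, R) = 5 (n(X, R) = 6 - R/R = 6 - 1*1 = 6 - 1 = 5)
n(K(5), Y) - 7*(-217) = 5 - 7*(-217) = 5 + 1519 = 1524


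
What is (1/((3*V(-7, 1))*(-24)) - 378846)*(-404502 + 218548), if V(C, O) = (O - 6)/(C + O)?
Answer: 2113437965497/30 ≈ 7.0448e+10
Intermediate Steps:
V(C, O) = (-6 + O)/(C + O)
(1/((3*V(-7, 1))*(-24)) - 378846)*(-404502 + 218548) = (1/((3*((-6 + 1)/(-7 + 1)))*(-24)) - 378846)*(-404502 + 218548) = (1/((3*(-5/(-6)))*(-24)) - 378846)*(-185954) = (1/((3*(-⅙*(-5)))*(-24)) - 378846)*(-185954) = (1/((3*(⅚))*(-24)) - 378846)*(-185954) = (1/((5/2)*(-24)) - 378846)*(-185954) = (1/(-60) - 378846)*(-185954) = (-1/60 - 378846)*(-185954) = -22730761/60*(-185954) = 2113437965497/30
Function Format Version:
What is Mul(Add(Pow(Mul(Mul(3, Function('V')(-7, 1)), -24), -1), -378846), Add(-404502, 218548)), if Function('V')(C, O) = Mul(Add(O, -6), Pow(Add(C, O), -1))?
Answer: Rational(2113437965497, 30) ≈ 7.0448e+10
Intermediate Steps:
Function('V')(C, O) = Mul(Pow(Add(C, O), -1), Add(-6, O)) (Function('V')(C, O) = Mul(Add(-6, O), Pow(Add(C, O), -1)) = Mul(Pow(Add(C, O), -1), Add(-6, O)))
Mul(Add(Pow(Mul(Mul(3, Function('V')(-7, 1)), -24), -1), -378846), Add(-404502, 218548)) = Mul(Add(Pow(Mul(Mul(3, Mul(Pow(Add(-7, 1), -1), Add(-6, 1))), -24), -1), -378846), Add(-404502, 218548)) = Mul(Add(Pow(Mul(Mul(3, Mul(Pow(-6, -1), -5)), -24), -1), -378846), -185954) = Mul(Add(Pow(Mul(Mul(3, Mul(Rational(-1, 6), -5)), -24), -1), -378846), -185954) = Mul(Add(Pow(Mul(Mul(3, Rational(5, 6)), -24), -1), -378846), -185954) = Mul(Add(Pow(Mul(Rational(5, 2), -24), -1), -378846), -185954) = Mul(Add(Pow(-60, -1), -378846), -185954) = Mul(Add(Rational(-1, 60), -378846), -185954) = Mul(Rational(-22730761, 60), -185954) = Rational(2113437965497, 30)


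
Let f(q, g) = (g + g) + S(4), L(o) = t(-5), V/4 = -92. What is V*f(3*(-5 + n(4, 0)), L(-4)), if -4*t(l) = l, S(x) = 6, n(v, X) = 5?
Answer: -3128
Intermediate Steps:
V = -368 (V = 4*(-92) = -368)
t(l) = -l/4
L(o) = 5/4 (L(o) = -¼*(-5) = 5/4)
f(q, g) = 6 + 2*g (f(q, g) = (g + g) + 6 = 2*g + 6 = 6 + 2*g)
V*f(3*(-5 + n(4, 0)), L(-4)) = -368*(6 + 2*(5/4)) = -368*(6 + 5/2) = -368*17/2 = -3128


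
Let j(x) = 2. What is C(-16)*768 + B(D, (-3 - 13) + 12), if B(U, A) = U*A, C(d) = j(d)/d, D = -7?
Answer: -68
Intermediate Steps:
C(d) = 2/d
B(U, A) = A*U
C(-16)*768 + B(D, (-3 - 13) + 12) = (2/(-16))*768 + ((-3 - 13) + 12)*(-7) = (2*(-1/16))*768 + (-16 + 12)*(-7) = -1/8*768 - 4*(-7) = -96 + 28 = -68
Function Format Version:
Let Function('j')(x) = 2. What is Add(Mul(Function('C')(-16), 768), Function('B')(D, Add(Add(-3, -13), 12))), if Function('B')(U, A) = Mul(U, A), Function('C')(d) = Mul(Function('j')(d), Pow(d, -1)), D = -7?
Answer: -68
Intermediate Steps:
Function('C')(d) = Mul(2, Pow(d, -1))
Function('B')(U, A) = Mul(A, U)
Add(Mul(Function('C')(-16), 768), Function('B')(D, Add(Add(-3, -13), 12))) = Add(Mul(Mul(2, Pow(-16, -1)), 768), Mul(Add(Add(-3, -13), 12), -7)) = Add(Mul(Mul(2, Rational(-1, 16)), 768), Mul(Add(-16, 12), -7)) = Add(Mul(Rational(-1, 8), 768), Mul(-4, -7)) = Add(-96, 28) = -68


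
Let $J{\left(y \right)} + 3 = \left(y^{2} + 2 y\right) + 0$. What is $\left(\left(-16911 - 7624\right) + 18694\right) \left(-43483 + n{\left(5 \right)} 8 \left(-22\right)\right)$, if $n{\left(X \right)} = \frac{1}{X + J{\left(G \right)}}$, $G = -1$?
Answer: $255012219$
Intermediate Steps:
$J{\left(y \right)} = -3 + y^{2} + 2 y$ ($J{\left(y \right)} = -3 + \left(\left(y^{2} + 2 y\right) + 0\right) = -3 + \left(y^{2} + 2 y\right) = -3 + y^{2} + 2 y$)
$n{\left(X \right)} = \frac{1}{-4 + X}$ ($n{\left(X \right)} = \frac{1}{X + \left(-3 + \left(-1\right)^{2} + 2 \left(-1\right)\right)} = \frac{1}{X - 4} = \frac{1}{-4 + X}$)
$\left(\left(-16911 - 7624\right) + 18694\right) \left(-43483 + n{\left(5 \right)} 8 \left(-22\right)\right) = \left(\left(-16911 - 7624\right) + 18694\right) \left(-43483 + \frac{1}{-4 + 5} \cdot 8 \left(-22\right)\right) = \left(\left(-16911 - 7624\right) + 18694\right) \left(-43483 + 1^{-1} \cdot 8 \left(-22\right)\right) = \left(-24535 + 18694\right) \left(-43483 + 1 \cdot 8 \left(-22\right)\right) = - 5841 \left(-43483 + 8 \left(-22\right)\right) = - 5841 \left(-43483 - 176\right) = \left(-5841\right) \left(-43659\right) = 255012219$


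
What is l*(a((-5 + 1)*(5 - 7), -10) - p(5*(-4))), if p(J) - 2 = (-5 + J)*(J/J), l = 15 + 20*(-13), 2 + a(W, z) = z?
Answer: -2695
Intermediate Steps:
a(W, z) = -2 + z
l = -245 (l = 15 - 260 = -245)
p(J) = -3 + J (p(J) = 2 + (-5 + J)*(J/J) = 2 + (-5 + J)*1 = 2 + (-5 + J) = -3 + J)
l*(a((-5 + 1)*(5 - 7), -10) - p(5*(-4))) = -245*((-2 - 10) - (-3 + 5*(-4))) = -245*(-12 - (-3 - 20)) = -245*(-12 - 1*(-23)) = -245*(-12 + 23) = -245*11 = -2695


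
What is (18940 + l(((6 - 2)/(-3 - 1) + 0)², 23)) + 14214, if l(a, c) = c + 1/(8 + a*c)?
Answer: 1028488/31 ≈ 33177.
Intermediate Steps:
(18940 + l(((6 - 2)/(-3 - 1) + 0)², 23)) + 14214 = (18940 + (1 + 8*23 + ((6 - 2)/(-3 - 1) + 0)²*23²)/(8 + ((6 - 2)/(-3 - 1) + 0)²*23)) + 14214 = (18940 + (1 + 184 + (4/(-4) + 0)²*529)/(8 + (4/(-4) + 0)²*23)) + 14214 = (18940 + (1 + 184 + (4*(-¼) + 0)²*529)/(8 + (4*(-¼) + 0)²*23)) + 14214 = (18940 + (1 + 184 + (-1 + 0)²*529)/(8 + (-1 + 0)²*23)) + 14214 = (18940 + (1 + 184 + (-1)²*529)/(8 + (-1)²*23)) + 14214 = (18940 + (1 + 184 + 1*529)/(8 + 1*23)) + 14214 = (18940 + (1 + 184 + 529)/(8 + 23)) + 14214 = (18940 + 714/31) + 14214 = 587854/31 + 14214 = 1028488/31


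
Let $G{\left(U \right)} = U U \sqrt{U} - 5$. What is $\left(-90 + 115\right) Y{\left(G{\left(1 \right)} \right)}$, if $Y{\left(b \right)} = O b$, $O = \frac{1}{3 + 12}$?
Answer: $- \frac{20}{3} \approx -6.6667$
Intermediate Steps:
$G{\left(U \right)} = -5 + U^{\frac{5}{2}}$ ($G{\left(U \right)} = U U^{\frac{3}{2}} - 5 = U^{\frac{5}{2}} - 5 = -5 + U^{\frac{5}{2}}$)
$O = \frac{1}{15} \approx 0.066667$
$Y{\left(b \right)} = \frac{b}{15}$
$\left(-90 + 115\right) Y{\left(G{\left(1 \right)} \right)} = \left(-90 + 115\right) \frac{-5 + 1^{\frac{5}{2}}}{15} = 25 \frac{-5 + 1}{15} = 25 \cdot \frac{1}{15} \left(-4\right) = 25 \left(- \frac{4}{15}\right) = - \frac{20}{3}$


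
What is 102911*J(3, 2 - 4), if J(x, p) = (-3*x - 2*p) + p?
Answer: -720377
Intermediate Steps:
J(x, p) = -p - 3*x
102911*J(3, 2 - 4) = 102911*(-(2 - 4) - 3*3) = 102911*(-1*(-2) - 9) = 102911*(2 - 9) = 102911*(-7) = -720377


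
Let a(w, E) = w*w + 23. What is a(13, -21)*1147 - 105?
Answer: 220119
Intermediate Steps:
a(w, E) = 23 + w² (a(w, E) = w² + 23 = 23 + w²)
a(13, -21)*1147 - 105 = (23 + 13²)*1147 - 105 = (23 + 169)*1147 - 105 = 192*1147 - 105 = 220224 - 105 = 220119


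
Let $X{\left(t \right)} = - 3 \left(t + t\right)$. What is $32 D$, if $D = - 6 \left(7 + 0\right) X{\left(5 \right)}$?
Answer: $40320$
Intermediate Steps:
$X{\left(t \right)} = - 6 t$ ($X{\left(t \right)} = - 3 \cdot 2 t = - 6 t$)
$D = 1260$ ($D = - 6 \left(7 + 0\right) \left(\left(-6\right) 5\right) = \left(-6\right) 7 \left(-30\right) = \left(-42\right) \left(-30\right) = 1260$)
$32 D = 32 \cdot 1260 = 40320$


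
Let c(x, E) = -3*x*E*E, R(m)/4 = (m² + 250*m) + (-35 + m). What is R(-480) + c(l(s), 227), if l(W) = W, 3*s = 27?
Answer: -951743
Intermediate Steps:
s = 9 (s = (⅓)*27 = 9)
R(m) = -140 + 4*m² + 1004*m (R(m) = 4*((m² + 250*m) + (-35 + m)) = 4*(-35 + m² + 251*m) = -140 + 4*m² + 1004*m)
c(x, E) = -3*x*E² (c(x, E) = -3*E*x*E = -3*x*E²)
R(-480) + c(l(s), 227) = (-140 + 4*(-480)² + 1004*(-480)) - 3*9*227² = (-140 + 4*230400 - 481920) - 3*9*51529 = (-140 + 921600 - 481920) - 1391283 = 439540 - 1391283 = -951743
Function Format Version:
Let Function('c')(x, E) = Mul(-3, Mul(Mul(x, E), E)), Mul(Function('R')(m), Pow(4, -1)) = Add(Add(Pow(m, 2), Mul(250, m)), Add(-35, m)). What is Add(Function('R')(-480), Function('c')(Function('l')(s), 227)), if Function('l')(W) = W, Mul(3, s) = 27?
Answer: -951743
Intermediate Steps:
s = 9 (s = Mul(Rational(1, 3), 27) = 9)
Function('R')(m) = Add(-140, Mul(4, Pow(m, 2)), Mul(1004, m)) (Function('R')(m) = Mul(4, Add(Add(Pow(m, 2), Mul(250, m)), Add(-35, m))) = Mul(4, Add(-35, Pow(m, 2), Mul(251, m))) = Add(-140, Mul(4, Pow(m, 2)), Mul(1004, m)))
Function('c')(x, E) = Mul(-3, x, Pow(E, 2)) (Function('c')(x, E) = Mul(-3, Mul(Mul(E, x), E)) = Mul(-3, Mul(x, Pow(E, 2))) = Mul(-3, x, Pow(E, 2)))
Add(Function('R')(-480), Function('c')(Function('l')(s), 227)) = Add(Add(-140, Mul(4, Pow(-480, 2)), Mul(1004, -480)), Mul(-3, 9, Pow(227, 2))) = Add(Add(-140, Mul(4, 230400), -481920), Mul(-3, 9, 51529)) = Add(Add(-140, 921600, -481920), -1391283) = Add(439540, -1391283) = -951743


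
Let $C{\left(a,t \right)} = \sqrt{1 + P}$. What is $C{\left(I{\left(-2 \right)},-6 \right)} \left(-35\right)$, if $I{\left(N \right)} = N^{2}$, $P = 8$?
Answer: $-105$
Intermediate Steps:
$C{\left(a,t \right)} = 3$ ($C{\left(a,t \right)} = \sqrt{1 + 8} = \sqrt{9} = 3$)
$C{\left(I{\left(-2 \right)},-6 \right)} \left(-35\right) = 3 \left(-35\right) = -105$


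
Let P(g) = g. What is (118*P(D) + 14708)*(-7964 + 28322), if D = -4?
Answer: 289816488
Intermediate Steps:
(118*P(D) + 14708)*(-7964 + 28322) = (118*(-4) + 14708)*(-7964 + 28322) = (-472 + 14708)*20358 = 14236*20358 = 289816488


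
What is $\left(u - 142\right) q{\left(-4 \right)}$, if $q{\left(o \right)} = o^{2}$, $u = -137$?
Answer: $-4464$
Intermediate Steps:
$\left(u - 142\right) q{\left(-4 \right)} = \left(-137 - 142\right) \left(-4\right)^{2} = \left(-279\right) 16 = -4464$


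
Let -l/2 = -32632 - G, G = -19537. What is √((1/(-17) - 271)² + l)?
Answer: 3*√3200286/17 ≈ 315.69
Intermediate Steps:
l = 26190 (l = -2*(-32632 - 1*(-19537)) = -2*(-32632 + 19537) = -2*(-13095) = 26190)
√((1/(-17) - 271)² + l) = √((1/(-17) - 271)² + 26190) = √((-1/17 - 271)² + 26190) = √((-4608/17)² + 26190) = √(21233664/289 + 26190) = √(28802574/289) = 3*√3200286/17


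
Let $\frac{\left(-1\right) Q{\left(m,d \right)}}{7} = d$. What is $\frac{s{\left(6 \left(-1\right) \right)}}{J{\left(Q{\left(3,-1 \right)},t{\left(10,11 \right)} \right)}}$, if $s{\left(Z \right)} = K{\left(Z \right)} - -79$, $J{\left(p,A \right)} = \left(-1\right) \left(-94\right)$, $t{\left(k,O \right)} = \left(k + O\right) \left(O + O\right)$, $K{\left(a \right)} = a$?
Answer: $\frac{73}{94} \approx 0.7766$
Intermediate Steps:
$t{\left(k,O \right)} = 2 O \left(O + k\right)$ ($t{\left(k,O \right)} = \left(O + k\right) 2 O = 2 O \left(O + k\right)$)
$Q{\left(m,d \right)} = - 7 d$
$J{\left(p,A \right)} = 94$
$s{\left(Z \right)} = 79 + Z$ ($s{\left(Z \right)} = Z - -79 = Z + 79 = 79 + Z$)
$\frac{s{\left(6 \left(-1\right) \right)}}{J{\left(Q{\left(3,-1 \right)},t{\left(10,11 \right)} \right)}} = \frac{79 + 6 \left(-1\right)}{94} = \left(79 - 6\right) \frac{1}{94} = 73 \cdot \frac{1}{94} = \frac{73}{94}$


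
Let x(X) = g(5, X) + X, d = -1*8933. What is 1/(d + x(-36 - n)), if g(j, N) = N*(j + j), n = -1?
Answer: -1/9318 ≈ -0.00010732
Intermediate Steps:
g(j, N) = 2*N*j (g(j, N) = N*(2*j) = 2*N*j)
d = -8933
x(X) = 11*X (x(X) = 2*X*5 + X = 10*X + X = 11*X)
1/(d + x(-36 - n)) = 1/(-8933 + 11*(-36 - 1*(-1))) = 1/(-8933 + 11*(-36 + 1)) = 1/(-8933 + 11*(-35)) = 1/(-8933 - 385) = 1/(-9318) = -1/9318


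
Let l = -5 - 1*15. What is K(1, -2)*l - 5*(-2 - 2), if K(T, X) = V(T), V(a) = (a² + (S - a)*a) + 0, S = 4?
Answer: -60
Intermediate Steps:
V(a) = a² + a*(4 - a) (V(a) = (a² + (4 - a)*a) + 0 = (a² + a*(4 - a)) + 0 = a² + a*(4 - a))
K(T, X) = 4*T
l = -20 (l = -5 - 15 = -20)
K(1, -2)*l - 5*(-2 - 2) = (4*1)*(-20) - 5*(-2 - 2) = 4*(-20) - 5*(-4) = -80 + 20 = -60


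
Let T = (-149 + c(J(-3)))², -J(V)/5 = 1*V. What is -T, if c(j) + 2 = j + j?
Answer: -14641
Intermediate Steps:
J(V) = -5*V
c(j) = -2 + 2*j (c(j) = -2 + (j + j) = -2 + 2*j)
T = 14641 (T = (-149 + (-2 + 2*(-5*(-3))))² = (-149 + (-2 + 2*15))² = (-149 + (-2 + 30))² = (-149 + 28)² = (-121)² = 14641)
-T = -1*14641 = -14641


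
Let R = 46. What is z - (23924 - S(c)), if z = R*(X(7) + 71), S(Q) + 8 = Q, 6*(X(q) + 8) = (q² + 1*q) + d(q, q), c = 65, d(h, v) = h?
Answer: -20486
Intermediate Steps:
X(q) = -8 + q/3 + q²/6 (X(q) = -8 + ((q² + 1*q) + q)/6 = -8 + ((q² + q) + q)/6 = -8 + ((q + q²) + q)/6 = -8 + (q² + 2*q)/6 = -8 + (q/3 + q²/6) = -8 + q/3 + q²/6)
S(Q) = -8 + Q
z = 3381 (z = 46*((-8 + (⅓)*7 + (⅙)*7²) + 71) = 46*((-8 + 7/3 + (⅙)*49) + 71) = 46*((-8 + 7/3 + 49/6) + 71) = 46*(5/2 + 71) = 46*(147/2) = 3381)
z - (23924 - S(c)) = 3381 - (23924 - (-8 + 65)) = 3381 - (23924 - 1*57) = 3381 - (23924 - 57) = 3381 - 1*23867 = 3381 - 23867 = -20486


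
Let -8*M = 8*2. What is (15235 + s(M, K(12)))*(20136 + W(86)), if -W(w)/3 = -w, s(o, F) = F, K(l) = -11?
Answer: 310478256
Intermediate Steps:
M = -2 ≈ -2.0000
W(w) = 3*w (W(w) = -(-3)*w = 3*w)
(15235 + s(M, K(12)))*(20136 + W(86)) = (15235 - 11)*(20136 + 3*86) = 15224*(20136 + 258) = 15224*20394 = 310478256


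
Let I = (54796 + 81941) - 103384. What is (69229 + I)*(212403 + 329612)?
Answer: 55600982730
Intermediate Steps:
I = 33353 (I = 136737 - 103384 = 33353)
(69229 + I)*(212403 + 329612) = (69229 + 33353)*(212403 + 329612) = 102582*542015 = 55600982730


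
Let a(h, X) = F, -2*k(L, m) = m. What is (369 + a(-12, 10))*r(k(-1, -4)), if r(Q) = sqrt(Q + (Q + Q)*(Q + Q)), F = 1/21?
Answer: 7750*sqrt(2)/7 ≈ 1565.7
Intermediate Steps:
F = 1/21 ≈ 0.047619
k(L, m) = -m/2
a(h, X) = 1/21
r(Q) = sqrt(Q + 4*Q**2) (r(Q) = sqrt(Q + (2*Q)*(2*Q)) = sqrt(Q + 4*Q**2))
(369 + a(-12, 10))*r(k(-1, -4)) = (369 + 1/21)*sqrt((-1/2*(-4))*(1 + 4*(-1/2*(-4)))) = 7750*sqrt(2*(1 + 4*2))/21 = 7750*sqrt(2*(1 + 8))/21 = 7750*sqrt(2*9)/21 = 7750*sqrt(18)/21 = 7750*(3*sqrt(2))/21 = 7750*sqrt(2)/7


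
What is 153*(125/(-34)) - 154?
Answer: -1433/2 ≈ -716.50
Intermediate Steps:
153*(125/(-34)) - 154 = 153*(125*(-1/34)) - 154 = 153*(-125/34) - 154 = -1125/2 - 154 = -1433/2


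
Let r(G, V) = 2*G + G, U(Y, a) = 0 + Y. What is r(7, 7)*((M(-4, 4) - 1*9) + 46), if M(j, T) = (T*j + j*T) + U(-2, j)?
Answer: 63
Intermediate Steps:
U(Y, a) = Y
M(j, T) = -2 + 2*T*j (M(j, T) = (T*j + j*T) - 2 = (T*j + T*j) - 2 = 2*T*j - 2 = -2 + 2*T*j)
r(G, V) = 3*G
r(7, 7)*((M(-4, 4) - 1*9) + 46) = (3*7)*(((-2 + 2*4*(-4)) - 1*9) + 46) = 21*(((-2 - 32) - 9) + 46) = 21*((-34 - 9) + 46) = 21*(-43 + 46) = 21*3 = 63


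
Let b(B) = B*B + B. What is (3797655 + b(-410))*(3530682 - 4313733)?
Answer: -3105067367595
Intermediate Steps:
b(B) = B + B² (b(B) = B² + B = B + B²)
(3797655 + b(-410))*(3530682 - 4313733) = (3797655 - 410*(1 - 410))*(3530682 - 4313733) = (3797655 - 410*(-409))*(-783051) = (3797655 + 167690)*(-783051) = 3965345*(-783051) = -3105067367595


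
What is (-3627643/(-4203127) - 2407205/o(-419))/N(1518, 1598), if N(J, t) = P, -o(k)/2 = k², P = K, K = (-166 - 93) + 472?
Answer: 11391533595481/314347606359222 ≈ 0.036239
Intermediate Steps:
K = 213 (K = -259 + 472 = 213)
P = 213
o(k) = -2*k²
N(J, t) = 213
(-3627643/(-4203127) - 2407205/o(-419))/N(1518, 1598) = (-3627643/(-4203127) - 2407205/((-2*(-419)²)))/213 = (-3627643*(-1/4203127) - 2407205/((-2*175561)))*(1/213) = (3627643/4203127 - 2407205/(-351122))*(1/213) = (3627643/4203127 - 2407205*(-1/351122))*(1/213) = (3627643/4203127 + 2407205/351122)*(1/213) = (11391533595481/1475810358494)*(1/213) = 11391533595481/314347606359222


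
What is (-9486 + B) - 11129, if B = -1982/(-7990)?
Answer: -82355934/3995 ≈ -20615.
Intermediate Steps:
B = 991/3995 (B = -1982*(-1/7990) = 991/3995 ≈ 0.24806)
(-9486 + B) - 11129 = (-9486 + 991/3995) - 11129 = -37895579/3995 - 11129 = -82355934/3995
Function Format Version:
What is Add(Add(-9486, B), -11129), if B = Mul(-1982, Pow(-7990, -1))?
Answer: Rational(-82355934, 3995) ≈ -20615.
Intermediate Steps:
B = Rational(991, 3995) (B = Mul(-1982, Rational(-1, 7990)) = Rational(991, 3995) ≈ 0.24806)
Add(Add(-9486, B), -11129) = Add(Add(-9486, Rational(991, 3995)), -11129) = Add(Rational(-37895579, 3995), -11129) = Rational(-82355934, 3995)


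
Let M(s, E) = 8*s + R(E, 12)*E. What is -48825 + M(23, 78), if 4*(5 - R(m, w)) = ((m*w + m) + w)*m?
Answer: -1608797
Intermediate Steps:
R(m, w) = 5 - m*(m + w + m*w)/4 (R(m, w) = 5 - ((m*w + m) + w)*m/4 = 5 - ((m + m*w) + w)*m/4 = 5 - (m + w + m*w)*m/4 = 5 - m*(m + w + m*w)/4)
M(s, E) = 8*s + E*(5 - 3*E - 13*E²/4) (M(s, E) = 8*s + (5 - E²/4 - ¼*E*12 - ¼*12*E²)*E = 8*s + (5 - E²/4 - 3*E - 3*E²)*E = 8*s + (5 - 3*E - 13*E²/4)*E = 8*s + E*(5 - 3*E - 13*E²/4))
-48825 + M(23, 78) = -48825 + (8*23 - ¼*78*(-20 + 12*78 + 13*78²)) = -48825 + (184 - ¼*78*(-20 + 936 + 13*6084)) = -48825 + (184 - ¼*78*(-20 + 936 + 79092)) = -48825 + (184 - ¼*78*80008) = -48825 + (184 - 1560156) = -48825 - 1559972 = -1608797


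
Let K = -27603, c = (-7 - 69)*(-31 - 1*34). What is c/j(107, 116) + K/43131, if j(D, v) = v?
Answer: 17488766/416933 ≈ 41.946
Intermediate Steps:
c = 4940 (c = -76*(-31 - 34) = -76*(-65) = 4940)
c/j(107, 116) + K/43131 = 4940/116 - 27603/43131 = 4940*(1/116) - 27603*1/43131 = 1235/29 - 9201/14377 = 17488766/416933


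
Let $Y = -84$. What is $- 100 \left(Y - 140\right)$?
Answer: $22400$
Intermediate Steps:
$- 100 \left(Y - 140\right) = - 100 \left(-84 - 140\right) = \left(-100\right) \left(-224\right) = 22400$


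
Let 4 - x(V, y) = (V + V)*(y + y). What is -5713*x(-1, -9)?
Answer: 182816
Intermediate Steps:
x(V, y) = 4 - 4*V*y (x(V, y) = 4 - (V + V)*(y + y) = 4 - 2*V*2*y = 4 - 4*V*y)
-5713*x(-1, -9) = -5713*(4 - 4*(-1)*(-9)) = -5713*(4 - 36) = -5713*(-32) = 182816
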